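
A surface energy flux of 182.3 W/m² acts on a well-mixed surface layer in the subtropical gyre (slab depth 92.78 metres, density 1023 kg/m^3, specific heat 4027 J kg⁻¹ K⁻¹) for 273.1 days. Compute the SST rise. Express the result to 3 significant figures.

11.3 K

Areal heat capacity C = ρ c_p D = 1023 × 4027 × 92.78 = 3.82×10^8 J/(m²·K).
Net heat input Q = F Δt = 182.3 × (273.1 days × 86400 s/day) = 4.30×10^9 J/m².
ΔT = Q / C = 4.30×10^9 / 3.82×10^8 = 11.3 K.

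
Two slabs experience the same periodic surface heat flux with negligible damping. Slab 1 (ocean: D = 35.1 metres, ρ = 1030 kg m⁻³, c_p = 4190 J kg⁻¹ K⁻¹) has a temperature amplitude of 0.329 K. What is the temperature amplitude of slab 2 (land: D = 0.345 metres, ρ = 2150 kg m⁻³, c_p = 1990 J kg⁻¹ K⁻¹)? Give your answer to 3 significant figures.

C_ocean = 1.51×10^8 J/(m²·K); C_land = 1.48×10^6 J/(m²·K).
A ∝ 1/C ⇒ A_land = A_ocean × C_ocean/C_land = 0.329 × 103 = 33.8 K.

33.8 K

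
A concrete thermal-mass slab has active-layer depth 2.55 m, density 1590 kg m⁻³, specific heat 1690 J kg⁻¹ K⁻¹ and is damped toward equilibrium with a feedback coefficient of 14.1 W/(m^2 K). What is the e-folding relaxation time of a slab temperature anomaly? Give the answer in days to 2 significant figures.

5.6 days

Areal heat capacity C = ρ c_p D = 1590 × 1690 × 2.55 = 6.85×10^6 J/(m^2 K).
Relaxation time τ = C / λ = 6.85×10^6 / 14.1 = 4.86×10^5 s.
In days: 4.86×10^5 s / (86400 s/day) = 5.62 days.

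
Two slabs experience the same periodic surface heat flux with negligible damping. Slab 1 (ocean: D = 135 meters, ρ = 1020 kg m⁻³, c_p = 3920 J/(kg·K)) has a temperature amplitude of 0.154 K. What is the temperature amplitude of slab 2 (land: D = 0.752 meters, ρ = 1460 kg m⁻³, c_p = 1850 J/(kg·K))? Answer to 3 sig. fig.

40.9 K

C_ocean = 5.40×10^8 J/(m²·K); C_land = 2.03×10^6 J/(m²·K).
A ∝ 1/C ⇒ A_land = A_ocean × C_ocean/C_land = 0.154 × 266 = 40.9 K.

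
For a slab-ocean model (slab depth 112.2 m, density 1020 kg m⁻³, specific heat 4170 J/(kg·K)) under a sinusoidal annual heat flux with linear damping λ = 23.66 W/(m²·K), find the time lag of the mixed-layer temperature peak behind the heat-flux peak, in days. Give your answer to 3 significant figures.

77.1 days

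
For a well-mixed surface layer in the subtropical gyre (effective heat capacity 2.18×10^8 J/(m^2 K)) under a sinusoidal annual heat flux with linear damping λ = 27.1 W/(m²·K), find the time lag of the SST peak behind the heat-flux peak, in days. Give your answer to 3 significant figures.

Areal heat capacity C = 2.18×10^8 J/(m^2 K) (given).
ω = 2π / 3.15×10^7 s = 1.99×10^-7 s⁻¹.
Phase lag φ = arctan(Cω/λ) = arctan(43.4/27.1) = 1.01 rad.
Time lag = φ / ω = 1.01 / 1.99×10^-7 = 5.08×10^6 s = 58.8 days.

58.8 days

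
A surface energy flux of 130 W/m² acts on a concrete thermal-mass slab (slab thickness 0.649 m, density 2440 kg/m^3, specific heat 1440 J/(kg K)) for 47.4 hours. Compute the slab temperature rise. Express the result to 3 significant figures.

Areal heat capacity C = ρ c_p D = 2440 × 1440 × 0.649 = 2.28×10^6 J/(m²·K).
Net heat input Q = F Δt = 130 × (47.4 hours × 3600 s/hour) = 2.22×10^7 J/m².
ΔT = Q / C = 2.22×10^7 / 2.28×10^6 = 9.73 K.

9.73 K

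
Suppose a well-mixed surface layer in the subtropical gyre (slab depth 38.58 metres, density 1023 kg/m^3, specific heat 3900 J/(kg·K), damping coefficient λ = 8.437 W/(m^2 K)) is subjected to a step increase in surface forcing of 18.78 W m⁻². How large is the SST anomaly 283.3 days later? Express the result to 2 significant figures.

1.6 K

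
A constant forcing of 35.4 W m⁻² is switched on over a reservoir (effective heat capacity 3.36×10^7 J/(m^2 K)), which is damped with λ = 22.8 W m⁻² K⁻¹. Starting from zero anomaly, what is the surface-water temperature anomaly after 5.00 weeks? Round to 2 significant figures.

Areal heat capacity C = 3.36×10^7 J/(m^2 K) (given).
τ = C / λ = 3.36×10^7 / 22.8 = 1.47×10^6 s.
Equilibrium anomaly ΔT_eq = F / λ = 35.4 / 22.8 = 1.55 K.
t = 5.00 weeks = 3.02×10^6 s, so t/τ = 2.05.
ΔT(t) = ΔT_eq (1 − e^(−t/τ)) = 1.55 × (1 − e^−2.05) = 1.35 K.

1.4 K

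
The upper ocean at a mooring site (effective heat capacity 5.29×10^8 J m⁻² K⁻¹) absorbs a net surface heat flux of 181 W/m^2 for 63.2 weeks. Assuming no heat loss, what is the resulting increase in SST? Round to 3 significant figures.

Areal heat capacity C = 5.29×10^8 J m⁻² K⁻¹ (given).
Net heat input Q = F Δt = 181 × (63.2 weeks × 6.048×10^5 s/week) = 6.92×10^9 J/m².
ΔT = Q / C = 6.92×10^9 / 5.29×10^8 = 13.1 K.

13.1 K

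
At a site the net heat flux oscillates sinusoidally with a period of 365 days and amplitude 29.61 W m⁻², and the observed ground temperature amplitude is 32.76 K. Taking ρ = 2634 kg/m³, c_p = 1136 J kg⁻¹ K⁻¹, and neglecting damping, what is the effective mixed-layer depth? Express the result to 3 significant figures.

ω = 2π / 3.15×10^7 s = 1.99×10^-7 s⁻¹.
Required C = F₀ / (A ω) = 29.61 / (32.76 × 1.99×10^-7) = 4.54×10^6 J/(m²·K).
D = C / (ρ c_p) = 4.54×10^6 / (2634 × 1136) = 1.52 m.

1.52 m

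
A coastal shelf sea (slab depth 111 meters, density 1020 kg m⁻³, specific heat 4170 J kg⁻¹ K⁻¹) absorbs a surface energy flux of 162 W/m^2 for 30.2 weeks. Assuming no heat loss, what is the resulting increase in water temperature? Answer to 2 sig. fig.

6.3 K

Areal heat capacity C = ρ c_p D = 1020 × 4170 × 111 = 4.72×10^8 J/(m^2 K).
Net heat input Q = F Δt = 162 × (30.2 weeks × 6.048×10^5 s/week) = 2.96×10^9 J/m².
ΔT = Q / C = 2.96×10^9 / 4.72×10^8 = 6.27 K.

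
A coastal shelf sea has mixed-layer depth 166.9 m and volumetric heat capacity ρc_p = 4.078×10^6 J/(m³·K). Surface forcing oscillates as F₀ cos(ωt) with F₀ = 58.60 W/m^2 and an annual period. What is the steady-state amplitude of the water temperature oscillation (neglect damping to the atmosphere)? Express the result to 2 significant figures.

0.43 K

Areal heat capacity C = ρc_p × D = 4.078×10^6 × 166.9 = 6.81×10^8 J/(m²·K).
Angular frequency ω = 2π / T = 2π / 3.15×10^7 s = 1.99×10^-7 s⁻¹.
Cω = 6.81×10^8 × 1.99×10^-7 = 136 W/(m²·K).
Amplitude A = F₀ / (Cω) = 58.60 / 136 = 0.432 K.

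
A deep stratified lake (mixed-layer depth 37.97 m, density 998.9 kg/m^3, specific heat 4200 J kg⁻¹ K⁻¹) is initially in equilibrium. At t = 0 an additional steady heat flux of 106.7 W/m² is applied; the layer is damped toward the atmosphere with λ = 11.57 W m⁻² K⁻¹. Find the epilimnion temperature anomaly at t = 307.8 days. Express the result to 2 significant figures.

7.9 K

Areal heat capacity C = ρ c_p D = 998.9 × 4200 × 37.97 = 1.59×10^8 J/(m^2 K).
τ = C / λ = 1.59×10^8 / 11.57 = 1.38×10^7 s.
Equilibrium anomaly ΔT_eq = F / λ = 106.7 / 11.57 = 9.22 K.
t = 307.8 days = 2.66×10^7 s, so t/τ = 1.93.
ΔT(t) = ΔT_eq (1 − e^(−t/τ)) = 9.22 × (1 − e^−1.93) = 7.89 K.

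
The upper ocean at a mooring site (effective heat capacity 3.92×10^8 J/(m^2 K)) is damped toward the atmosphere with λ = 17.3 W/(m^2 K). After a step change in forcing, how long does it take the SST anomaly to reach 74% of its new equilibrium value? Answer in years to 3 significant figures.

Areal heat capacity C = 3.92×10^8 J/(m^2 K) (given).
τ = C / λ = 3.92×10^8 / 17.3 = 2.27×10^7 s.
Fraction reached: 1 − e^(−t/τ) = 0.74 ⇒ t = −τ ln(1 − 0.74) = τ × 1.35.
t = 3.05×10^7 s = 0.967 years.

0.967 years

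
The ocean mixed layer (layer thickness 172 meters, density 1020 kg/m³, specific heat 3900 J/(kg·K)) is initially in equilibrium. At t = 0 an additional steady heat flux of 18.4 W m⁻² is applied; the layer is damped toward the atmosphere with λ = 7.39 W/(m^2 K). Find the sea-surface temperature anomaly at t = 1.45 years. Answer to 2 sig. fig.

Areal heat capacity C = ρ c_p D = 1020 × 3900 × 172 = 6.84×10^8 J/(m^2 K).
τ = C / λ = 6.84×10^8 / 7.39 = 9.26×10^7 s.
Equilibrium anomaly ΔT_eq = F / λ = 18.4 / 7.39 = 2.49 K.
t = 1.45 years = 4.58×10^7 s, so t/τ = 0.494.
ΔT(t) = ΔT_eq (1 − e^(−t/τ)) = 2.49 × (1 − e^−0.494) = 0.971 K.

0.97 K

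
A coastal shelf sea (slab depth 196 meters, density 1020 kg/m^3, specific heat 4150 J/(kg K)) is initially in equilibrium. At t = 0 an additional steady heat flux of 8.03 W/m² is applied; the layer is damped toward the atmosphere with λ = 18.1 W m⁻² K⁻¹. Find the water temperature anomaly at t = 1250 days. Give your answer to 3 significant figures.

0.402 K

Areal heat capacity C = ρ c_p D = 1020 × 4150 × 196 = 8.30×10^8 J/(m²·K).
τ = C / λ = 8.30×10^8 / 18.1 = 4.58×10^7 s.
Equilibrium anomaly ΔT_eq = F / λ = 8.03 / 18.1 = 0.444 K.
t = 1250 days = 1.08×10^8 s, so t/τ = 2.36.
ΔT(t) = ΔT_eq (1 − e^(−t/τ)) = 0.444 × (1 − e^−2.36) = 0.402 K.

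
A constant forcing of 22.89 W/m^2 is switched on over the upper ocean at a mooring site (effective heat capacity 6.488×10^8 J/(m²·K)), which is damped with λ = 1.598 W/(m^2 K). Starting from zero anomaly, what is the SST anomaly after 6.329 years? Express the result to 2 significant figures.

Areal heat capacity C = 6.488×10^8 J/(m²·K) (given).
τ = C / λ = 6.49×10^8 / 1.598 = 4.06×10^8 s.
Equilibrium anomaly ΔT_eq = F / λ = 22.89 / 1.598 = 14.3 K.
t = 6.329 years = 2.00×10^8 s, so t/τ = 0.492.
ΔT(t) = ΔT_eq (1 − e^(−t/τ)) = 14.3 × (1 − e^−0.492) = 5.57 K.

5.6 K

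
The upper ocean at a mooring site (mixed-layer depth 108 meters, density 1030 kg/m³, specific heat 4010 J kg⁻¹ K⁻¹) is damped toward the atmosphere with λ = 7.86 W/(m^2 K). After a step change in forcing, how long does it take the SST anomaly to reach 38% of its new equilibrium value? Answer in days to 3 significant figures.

Areal heat capacity C = ρ c_p D = 1030 × 4010 × 108 = 4.46×10^8 J/(m²·K).
τ = C / λ = 4.46×10^8 / 7.86 = 5.68×10^7 s.
Fraction reached: 1 − e^(−t/τ) = 0.38 ⇒ t = −τ ln(1 − 0.38) = τ × 0.478.
t = 2.71×10^7 s = 314 days.

314 days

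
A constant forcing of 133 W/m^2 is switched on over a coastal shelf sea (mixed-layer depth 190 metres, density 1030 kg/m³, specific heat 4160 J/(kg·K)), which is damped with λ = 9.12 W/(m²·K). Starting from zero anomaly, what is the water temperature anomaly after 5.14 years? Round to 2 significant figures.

Areal heat capacity C = ρ c_p D = 1030 × 4160 × 190 = 8.14×10^8 J m⁻² K⁻¹.
τ = C / λ = 8.14×10^8 / 9.12 = 8.93×10^7 s.
Equilibrium anomaly ΔT_eq = F / λ = 133 / 9.12 = 14.6 K.
t = 5.14 years = 1.62×10^8 s, so t/τ = 1.82.
ΔT(t) = ΔT_eq (1 − e^(−t/τ)) = 14.6 × (1 − e^−1.82) = 12.2 K.

12 K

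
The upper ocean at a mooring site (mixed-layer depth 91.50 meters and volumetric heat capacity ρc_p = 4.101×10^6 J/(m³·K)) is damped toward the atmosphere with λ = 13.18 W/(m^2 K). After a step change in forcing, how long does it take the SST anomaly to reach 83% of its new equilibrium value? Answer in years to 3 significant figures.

Areal heat capacity C = ρc_p × D = 4.101×10^6 × 91.50 = 3.75×10^8 J/(m^2 K).
τ = C / λ = 3.75×10^8 / 13.18 = 2.85×10^7 s.
Fraction reached: 1 − e^(−t/τ) = 0.83 ⇒ t = −τ ln(1 − 0.83) = τ × 1.77.
t = 5.04×10^7 s = 1.60 years.

1.60 years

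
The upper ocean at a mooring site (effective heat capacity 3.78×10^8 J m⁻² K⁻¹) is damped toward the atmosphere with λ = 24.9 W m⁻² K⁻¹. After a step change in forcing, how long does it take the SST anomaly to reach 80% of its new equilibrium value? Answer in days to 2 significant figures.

Areal heat capacity C = 3.78×10^8 J m⁻² K⁻¹ (given).
τ = C / λ = 3.78×10^8 / 24.9 = 1.52×10^7 s.
Fraction reached: 1 − e^(−t/τ) = 0.80 ⇒ t = −τ ln(1 − 0.80) = τ × 1.61.
t = 2.44×10^7 s = 283 days.

280 days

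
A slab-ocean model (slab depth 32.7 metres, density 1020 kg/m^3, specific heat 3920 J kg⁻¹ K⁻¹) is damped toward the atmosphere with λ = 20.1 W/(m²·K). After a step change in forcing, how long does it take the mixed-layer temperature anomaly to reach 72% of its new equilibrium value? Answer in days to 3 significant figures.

95.8 days

Areal heat capacity C = ρ c_p D = 1020 × 3920 × 32.7 = 1.31×10^8 J/(m²·K).
τ = C / λ = 1.31×10^8 / 20.1 = 6.50×10^6 s.
Fraction reached: 1 − e^(−t/τ) = 0.72 ⇒ t = −τ ln(1 − 0.72) = τ × 1.27.
t = 8.28×10^6 s = 95.8 days.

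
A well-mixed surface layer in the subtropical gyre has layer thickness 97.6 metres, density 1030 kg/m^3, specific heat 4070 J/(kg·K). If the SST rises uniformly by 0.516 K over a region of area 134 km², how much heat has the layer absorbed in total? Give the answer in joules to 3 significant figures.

Areal heat capacity C = ρ c_p D = 1030 × 4070 × 97.6 = 4.09×10^8 J/(m²·K).
Heat per unit area: q = C ΔT = 4.09×10^8 × 0.516 = 2.11×10^8 J/m².
Total heat: Q = q × A = 2.11×10^8 × (134 × 10⁶ m²) = 2.83×10^16 J.

2.83×10^16 J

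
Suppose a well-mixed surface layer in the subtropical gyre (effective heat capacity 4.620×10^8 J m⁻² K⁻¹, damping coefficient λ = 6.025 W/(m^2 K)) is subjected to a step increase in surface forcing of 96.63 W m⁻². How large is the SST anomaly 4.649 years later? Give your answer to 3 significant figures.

13.7 K

Areal heat capacity C = 4.620×10^8 J m⁻² K⁻¹ (given).
τ = C / λ = 4.62×10^8 / 6.025 = 7.67×10^7 s.
Equilibrium anomaly ΔT_eq = F / λ = 96.63 / 6.025 = 16.0 K.
t = 4.649 years = 1.47×10^8 s, so t/τ = 1.91.
ΔT(t) = ΔT_eq (1 − e^(−t/τ)) = 16.0 × (1 − e^−1.91) = 13.7 K.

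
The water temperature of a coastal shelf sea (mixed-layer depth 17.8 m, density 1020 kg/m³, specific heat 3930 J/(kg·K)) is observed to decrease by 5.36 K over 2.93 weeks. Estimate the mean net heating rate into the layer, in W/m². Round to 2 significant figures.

Areal heat capacity C = ρ c_p D = 1020 × 3930 × 17.8 = 7.14×10^7 J/(m²·K).
Required heat per unit area: Q = C ΔT = 7.14×10^7 × -5.36 = -3.82×10^8 J/m².
Flux F = Q / Δt = -3.82×10^8 / 1.77×10^6 s = -216 W/m².

-220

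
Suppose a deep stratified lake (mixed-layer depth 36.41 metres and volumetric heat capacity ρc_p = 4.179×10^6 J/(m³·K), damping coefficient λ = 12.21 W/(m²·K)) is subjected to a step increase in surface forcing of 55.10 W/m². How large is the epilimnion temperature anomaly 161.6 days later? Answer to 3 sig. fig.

3.04 K

Areal heat capacity C = ρc_p × D = 4.179×10^6 × 36.41 = 1.52×10^8 J/(m²·K).
τ = C / λ = 1.52×10^8 / 12.21 = 1.25×10^7 s.
Equilibrium anomaly ΔT_eq = F / λ = 55.10 / 12.21 = 4.51 K.
t = 161.6 days = 1.40×10^7 s, so t/τ = 1.12.
ΔT(t) = ΔT_eq (1 − e^(−t/τ)) = 4.51 × (1 − e^−1.12) = 3.04 K.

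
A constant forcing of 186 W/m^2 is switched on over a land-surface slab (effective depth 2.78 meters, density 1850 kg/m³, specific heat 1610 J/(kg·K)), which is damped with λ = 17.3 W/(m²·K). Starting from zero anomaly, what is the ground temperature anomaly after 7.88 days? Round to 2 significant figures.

Areal heat capacity C = ρ c_p D = 1850 × 1610 × 2.78 = 8.28×10^6 J m⁻² K⁻¹.
τ = C / λ = 8.28×10^6 / 17.3 = 4.79×10^5 s.
Equilibrium anomaly ΔT_eq = F / λ = 186 / 17.3 = 10.8 K.
t = 7.88 days = 6.81×10^5 s, so t/τ = 1.42.
ΔT(t) = ΔT_eq (1 − e^(−t/τ)) = 10.8 × (1 − e^−1.42) = 8.16 K.

8.2 K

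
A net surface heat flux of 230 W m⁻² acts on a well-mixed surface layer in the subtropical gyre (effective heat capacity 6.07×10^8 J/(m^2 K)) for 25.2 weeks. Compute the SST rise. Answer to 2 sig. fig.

5.8 K

Areal heat capacity C = 6.07×10^8 J/(m^2 K) (given).
Net heat input Q = F Δt = 230 × (25.2 weeks × 6.048×10^5 s/week) = 3.51×10^9 J/m².
ΔT = Q / C = 3.51×10^9 / 6.07×10^8 = 5.77 K.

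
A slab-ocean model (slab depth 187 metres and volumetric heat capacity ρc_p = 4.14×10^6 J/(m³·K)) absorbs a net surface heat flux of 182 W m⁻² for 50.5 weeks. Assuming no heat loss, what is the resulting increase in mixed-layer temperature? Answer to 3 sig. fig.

7.18 K

Areal heat capacity C = ρc_p × D = 4.14×10^6 × 187 = 7.74×10^8 J/(m^2 K).
Net heat input Q = F Δt = 182 × (50.5 weeks × 6.048×10^5 s/week) = 5.56×10^9 J/m².
ΔT = Q / C = 5.56×10^9 / 7.74×10^8 = 7.18 K.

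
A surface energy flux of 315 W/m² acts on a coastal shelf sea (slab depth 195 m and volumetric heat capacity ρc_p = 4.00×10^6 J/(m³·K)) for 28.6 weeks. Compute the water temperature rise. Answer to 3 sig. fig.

6.99 K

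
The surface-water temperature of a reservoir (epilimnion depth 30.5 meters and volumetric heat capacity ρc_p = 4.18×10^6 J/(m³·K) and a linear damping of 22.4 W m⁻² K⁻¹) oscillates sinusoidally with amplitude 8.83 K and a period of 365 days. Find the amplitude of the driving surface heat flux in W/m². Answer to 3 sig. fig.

299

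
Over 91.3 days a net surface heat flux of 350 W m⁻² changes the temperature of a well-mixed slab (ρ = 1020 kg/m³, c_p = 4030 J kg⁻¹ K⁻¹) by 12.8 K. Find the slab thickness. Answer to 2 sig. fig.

52 m

Heat input Q = F Δt = 350 × 7.89×10^6 s = 2.76×10^9 J/m².
Required areal heat capacity C = Q / ΔT = 2.16×10^8 J/(m²·K).
Depth D = C / (ρ c_p) = 2.16×10^8 / (1020 × 4030) = 52.5 m.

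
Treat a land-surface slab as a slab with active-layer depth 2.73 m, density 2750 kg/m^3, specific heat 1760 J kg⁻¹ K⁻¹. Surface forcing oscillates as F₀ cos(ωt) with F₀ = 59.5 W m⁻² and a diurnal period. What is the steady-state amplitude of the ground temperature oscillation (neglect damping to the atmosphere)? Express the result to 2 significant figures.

Areal heat capacity C = ρ c_p D = 2750 × 1760 × 2.73 = 1.32×10^7 J/(m²·K).
Angular frequency ω = 2π / T = 2π / 86400 s = 7.27×10^-5 s⁻¹.
Cω = 1.32×10^7 × 7.27×10^-5 = 961 W/(m²·K).
Amplitude A = F₀ / (Cω) = 59.5 / 961 = 0.0619 K.

0.062 K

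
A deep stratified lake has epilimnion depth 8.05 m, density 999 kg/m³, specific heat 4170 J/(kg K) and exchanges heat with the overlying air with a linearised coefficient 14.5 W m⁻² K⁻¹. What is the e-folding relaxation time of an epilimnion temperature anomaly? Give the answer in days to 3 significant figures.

Areal heat capacity C = ρ c_p D = 999 × 4170 × 8.05 = 3.35×10^7 J/(m^2 K).
Relaxation time τ = C / λ = 3.35×10^7 / 14.5 = 2.31×10^6 s.
In days: 2.31×10^6 s / (86400 s/day) = 26.8 days.

26.8 days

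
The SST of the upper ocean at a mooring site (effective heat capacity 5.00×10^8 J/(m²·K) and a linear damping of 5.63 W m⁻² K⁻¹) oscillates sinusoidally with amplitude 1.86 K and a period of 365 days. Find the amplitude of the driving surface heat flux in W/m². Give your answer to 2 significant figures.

190

Areal heat capacity C = 5.00×10^8 J/(m²·K) (given).
ω = 2π / 3.15×10^7 s = 1.99×10^-7 s⁻¹.
√((Cω)² + λ²) = √((99.6)² + 5.63²) = 99.8 W/(m²·K).
F₀ = A × √((Cω)²+λ²) = 1.86 × 99.8 = 186 W/m².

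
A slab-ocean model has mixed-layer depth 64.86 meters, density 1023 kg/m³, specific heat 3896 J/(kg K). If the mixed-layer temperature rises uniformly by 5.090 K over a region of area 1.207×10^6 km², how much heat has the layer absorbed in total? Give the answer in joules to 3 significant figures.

Areal heat capacity C = ρ c_p D = 1023 × 3896 × 64.86 = 2.59×10^8 J m⁻² K⁻¹.
Heat per unit area: q = C ΔT = 2.59×10^8 × 5.090 = 1.32×10^9 J/m².
Total heat: Q = q × A = 1.32×10^9 × (1.207×10^6 × 10⁶ m²) = 1.59×10^21 J.

1.59×10^21 J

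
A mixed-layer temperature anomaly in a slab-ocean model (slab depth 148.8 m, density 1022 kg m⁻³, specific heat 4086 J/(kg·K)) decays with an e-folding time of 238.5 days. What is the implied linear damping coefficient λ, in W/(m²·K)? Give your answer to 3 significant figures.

Areal heat capacity C = ρ c_p D = 1022 × 4086 × 148.8 = 6.21×10^8 J/(m²·K).
τ = 238.5 days = 2.06×10^7 s.
λ = C / τ = 6.21×10^8 / 2.06×10^7 = 30.2 W/(m²·K).

30.2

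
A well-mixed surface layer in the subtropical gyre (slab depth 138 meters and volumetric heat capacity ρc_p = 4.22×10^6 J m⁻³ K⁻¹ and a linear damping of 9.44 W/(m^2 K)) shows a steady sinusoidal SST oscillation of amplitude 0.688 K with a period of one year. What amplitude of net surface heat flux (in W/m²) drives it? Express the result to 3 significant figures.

80.1

Areal heat capacity C = ρc_p × D = 4.22×10^6 × 138 = 5.82×10^8 J m⁻² K⁻¹.
ω = 2π / 3.15×10^7 s = 1.99×10^-7 s⁻¹.
√((Cω)² + λ²) = √((116)² + 9.44²) = 116 W/(m²·K).
F₀ = A × √((Cω)²+λ²) = 0.688 × 116 = 80.1 W/m².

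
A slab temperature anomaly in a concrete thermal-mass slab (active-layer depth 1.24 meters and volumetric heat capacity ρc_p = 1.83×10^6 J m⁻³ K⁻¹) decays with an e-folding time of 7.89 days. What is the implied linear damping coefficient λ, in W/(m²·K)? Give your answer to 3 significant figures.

Areal heat capacity C = ρc_p × D = 1.83×10^6 × 1.24 = 2.27×10^6 J/(m²·K).
τ = 7.89 days = 6.82×10^5 s.
λ = C / τ = 2.27×10^6 / 6.82×10^5 = 3.33 W/(m²·K).

3.33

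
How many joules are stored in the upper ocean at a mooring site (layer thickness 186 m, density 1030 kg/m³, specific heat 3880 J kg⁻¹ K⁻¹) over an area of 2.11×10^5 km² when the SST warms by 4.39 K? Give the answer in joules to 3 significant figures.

Areal heat capacity C = ρ c_p D = 1030 × 3880 × 186 = 7.43×10^8 J/(m²·K).
Heat per unit area: q = C ΔT = 7.43×10^8 × 4.39 = 3.26×10^9 J/m².
Total heat: Q = q × A = 3.26×10^9 × (2.11×10^5 × 10⁶ m²) = 6.89×10^20 J.

6.89×10^20 J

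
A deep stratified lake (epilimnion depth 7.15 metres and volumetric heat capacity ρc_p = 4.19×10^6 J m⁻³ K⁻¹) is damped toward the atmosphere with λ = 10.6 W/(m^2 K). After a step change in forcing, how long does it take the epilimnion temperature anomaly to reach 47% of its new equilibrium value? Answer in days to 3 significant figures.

Areal heat capacity C = ρc_p × D = 4.19×10^6 × 7.15 = 3.00×10^7 J/(m^2 K).
τ = C / λ = 3.00×10^7 / 10.6 = 2.83×10^6 s.
Fraction reached: 1 − e^(−t/τ) = 0.47 ⇒ t = −τ ln(1 − 0.47) = τ × 0.635.
t = 1.79×10^6 s = 20.8 days.

20.8 days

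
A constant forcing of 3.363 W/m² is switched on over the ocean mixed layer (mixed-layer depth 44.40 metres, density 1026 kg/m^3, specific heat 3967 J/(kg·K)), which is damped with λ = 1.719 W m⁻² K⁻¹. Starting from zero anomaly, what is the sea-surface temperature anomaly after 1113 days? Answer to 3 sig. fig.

1.17 K

Areal heat capacity C = ρ c_p D = 1026 × 3967 × 44.40 = 1.81×10^8 J/(m²·K).
τ = C / λ = 1.81×10^8 / 1.719 = 1.05×10^8 s.
Equilibrium anomaly ΔT_eq = F / λ = 3.363 / 1.719 = 1.96 K.
t = 1113 days = 9.62×10^7 s, so t/τ = 0.915.
ΔT(t) = ΔT_eq (1 − e^(−t/τ)) = 1.96 × (1 − e^−0.915) = 1.17 K.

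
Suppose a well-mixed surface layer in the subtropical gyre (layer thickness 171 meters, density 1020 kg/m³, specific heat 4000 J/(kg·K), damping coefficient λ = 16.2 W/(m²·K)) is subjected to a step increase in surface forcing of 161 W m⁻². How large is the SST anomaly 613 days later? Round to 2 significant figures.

7.0 K

Areal heat capacity C = ρ c_p D = 1020 × 4000 × 171 = 6.98×10^8 J m⁻² K⁻¹.
τ = C / λ = 6.98×10^8 / 16.2 = 4.31×10^7 s.
Equilibrium anomaly ΔT_eq = F / λ = 161 / 16.2 = 9.94 K.
t = 613 days = 5.30×10^7 s, so t/τ = 1.23.
ΔT(t) = ΔT_eq (1 − e^(−t/τ)) = 9.94 × (1 − e^−1.23) = 7.03 K.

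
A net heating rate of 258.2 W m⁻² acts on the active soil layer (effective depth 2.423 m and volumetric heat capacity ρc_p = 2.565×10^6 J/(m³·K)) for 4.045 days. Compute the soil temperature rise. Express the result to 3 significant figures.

14.5 K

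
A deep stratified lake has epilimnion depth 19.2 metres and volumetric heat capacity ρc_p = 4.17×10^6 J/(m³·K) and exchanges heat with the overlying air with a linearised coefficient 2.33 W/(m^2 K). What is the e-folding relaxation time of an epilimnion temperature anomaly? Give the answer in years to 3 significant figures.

Areal heat capacity C = ρc_p × D = 4.17×10^6 × 19.2 = 8.01×10^7 J/(m²·K).
Relaxation time τ = C / λ = 8.01×10^7 / 2.33 = 3.44×10^7 s.
In years: 3.44×10^7 s / (3.156×10^7 s/year) = 1.09 years.

1.09 years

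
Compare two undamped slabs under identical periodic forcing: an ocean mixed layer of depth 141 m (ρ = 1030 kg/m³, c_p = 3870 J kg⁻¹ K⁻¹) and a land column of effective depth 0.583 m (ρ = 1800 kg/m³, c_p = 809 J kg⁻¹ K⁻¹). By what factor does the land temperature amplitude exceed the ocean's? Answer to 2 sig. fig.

660

C_ocean = 1030 × 3870 × 141 = 5.62×10^8 J/(m²·K).
C_land = 1800 × 809 × 0.583 = 8.49×10^5 J/(m²·K).
Undamped amplitude ∝ 1/C, so A_land/A_ocean = C_ocean/C_land = 662.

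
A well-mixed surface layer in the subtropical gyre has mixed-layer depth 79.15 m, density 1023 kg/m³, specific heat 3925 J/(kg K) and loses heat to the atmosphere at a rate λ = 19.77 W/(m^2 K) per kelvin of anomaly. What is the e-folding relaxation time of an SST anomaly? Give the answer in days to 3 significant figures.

186 days

Areal heat capacity C = ρ c_p D = 1023 × 3925 × 79.15 = 3.18×10^8 J/(m²·K).
Relaxation time τ = C / λ = 3.18×10^8 / 19.77 = 1.61×10^7 s.
In days: 1.61×10^7 s / (86400 s/day) = 186 days.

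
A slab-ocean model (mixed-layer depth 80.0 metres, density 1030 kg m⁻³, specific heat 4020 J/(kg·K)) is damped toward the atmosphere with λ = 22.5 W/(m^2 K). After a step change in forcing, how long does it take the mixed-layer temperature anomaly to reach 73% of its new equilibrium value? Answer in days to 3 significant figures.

223 days

Areal heat capacity C = ρ c_p D = 1030 × 4020 × 80.0 = 3.31×10^8 J/(m^2 K).
τ = C / λ = 3.31×10^8 / 22.5 = 1.47×10^7 s.
Fraction reached: 1 − e^(−t/τ) = 0.73 ⇒ t = −τ ln(1 − 0.73) = τ × 1.31.
t = 1.93×10^7 s = 223 days.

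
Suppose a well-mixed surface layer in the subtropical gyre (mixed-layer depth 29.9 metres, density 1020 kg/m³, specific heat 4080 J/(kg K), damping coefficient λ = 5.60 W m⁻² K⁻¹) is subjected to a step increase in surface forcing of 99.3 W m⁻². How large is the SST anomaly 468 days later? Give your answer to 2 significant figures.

Areal heat capacity C = ρ c_p D = 1020 × 4080 × 29.9 = 1.24×10^8 J/(m²·K).
τ = C / λ = 1.24×10^8 / 5.60 = 2.22×10^7 s.
Equilibrium anomaly ΔT_eq = F / λ = 99.3 / 5.60 = 17.7 K.
t = 468 days = 4.04×10^7 s, so t/τ = 1.82.
ΔT(t) = ΔT_eq (1 − e^(−t/τ)) = 17.7 × (1 − e^−1.82) = 14.9 K.

15 K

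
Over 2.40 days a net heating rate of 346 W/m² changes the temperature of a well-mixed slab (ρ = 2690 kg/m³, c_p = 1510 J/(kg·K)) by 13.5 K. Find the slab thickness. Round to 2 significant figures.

1.3 m

Heat input Q = F Δt = 346 × 2.07×10^5 s = 7.17×10^7 J/m².
Required areal heat capacity C = Q / ΔT = 5.31×10^6 J/(m²·K).
Depth D = C / (ρ c_p) = 5.31×10^6 / (2690 × 1510) = 1.31 m.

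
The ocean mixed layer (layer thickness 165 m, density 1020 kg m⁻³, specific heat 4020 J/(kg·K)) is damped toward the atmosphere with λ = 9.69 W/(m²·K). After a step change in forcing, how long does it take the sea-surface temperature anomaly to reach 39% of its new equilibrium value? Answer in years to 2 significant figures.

Areal heat capacity C = ρ c_p D = 1020 × 4020 × 165 = 6.77×10^8 J/(m^2 K).
τ = C / λ = 6.77×10^8 / 9.69 = 6.98×10^7 s.
Fraction reached: 1 − e^(−t/τ) = 0.39 ⇒ t = −τ ln(1 − 0.39) = τ × 0.494.
t = 3.45×10^7 s = 1.09 years.

1.1 years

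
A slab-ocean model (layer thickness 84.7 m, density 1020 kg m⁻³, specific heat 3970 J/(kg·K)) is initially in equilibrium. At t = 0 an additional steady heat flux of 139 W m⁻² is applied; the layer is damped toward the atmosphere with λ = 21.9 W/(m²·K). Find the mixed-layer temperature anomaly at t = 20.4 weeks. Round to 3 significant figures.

3.46 K

Areal heat capacity C = ρ c_p D = 1020 × 3970 × 84.7 = 3.43×10^8 J m⁻² K⁻¹.
τ = C / λ = 3.43×10^8 / 21.9 = 1.57×10^7 s.
Equilibrium anomaly ΔT_eq = F / λ = 139 / 21.9 = 6.35 K.
t = 20.4 weeks = 1.23×10^7 s, so t/τ = 0.788.
ΔT(t) = ΔT_eq (1 − e^(−t/τ)) = 6.35 × (1 − e^−0.788) = 3.46 K.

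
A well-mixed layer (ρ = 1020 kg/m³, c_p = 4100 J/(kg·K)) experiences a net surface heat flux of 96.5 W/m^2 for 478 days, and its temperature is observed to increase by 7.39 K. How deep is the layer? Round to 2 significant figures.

130 m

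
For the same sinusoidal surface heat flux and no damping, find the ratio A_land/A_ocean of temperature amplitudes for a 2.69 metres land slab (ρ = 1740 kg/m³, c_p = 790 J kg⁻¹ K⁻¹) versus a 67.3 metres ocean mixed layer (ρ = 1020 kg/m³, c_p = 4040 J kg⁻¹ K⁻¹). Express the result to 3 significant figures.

75.0

C_ocean = 1020 × 4040 × 67.3 = 2.77×10^8 J/(m²·K).
C_land = 1740 × 790 × 2.69 = 3.70×10^6 J/(m²·K).
Undamped amplitude ∝ 1/C, so A_land/A_ocean = C_ocean/C_land = 75.0.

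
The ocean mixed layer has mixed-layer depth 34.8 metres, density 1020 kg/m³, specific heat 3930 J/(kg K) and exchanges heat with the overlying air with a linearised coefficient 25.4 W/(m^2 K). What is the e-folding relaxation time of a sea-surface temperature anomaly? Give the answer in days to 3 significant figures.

63.6 days

Areal heat capacity C = ρ c_p D = 1020 × 3930 × 34.8 = 1.39×10^8 J/(m²·K).
Relaxation time τ = C / λ = 1.39×10^8 / 25.4 = 5.49×10^6 s.
In days: 5.49×10^6 s / (86400 s/day) = 63.6 days.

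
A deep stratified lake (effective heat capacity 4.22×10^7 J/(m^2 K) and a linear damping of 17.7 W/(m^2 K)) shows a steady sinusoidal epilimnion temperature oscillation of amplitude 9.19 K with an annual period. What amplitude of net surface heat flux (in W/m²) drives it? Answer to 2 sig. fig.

Areal heat capacity C = 4.22×10^7 J/(m^2 K) (given).
ω = 2π / 3.15×10^7 s = 1.99×10^-7 s⁻¹.
√((Cω)² + λ²) = √((8.41)² + 17.7²) = 19.6 W/(m²·K).
F₀ = A × √((Cω)²+λ²) = 9.19 × 19.6 = 180 W/m².

180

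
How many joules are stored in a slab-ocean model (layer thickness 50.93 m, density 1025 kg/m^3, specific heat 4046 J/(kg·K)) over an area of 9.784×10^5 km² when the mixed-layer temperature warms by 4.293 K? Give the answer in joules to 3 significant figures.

Areal heat capacity C = ρ c_p D = 1025 × 4046 × 50.93 = 2.11×10^8 J/(m^2 K).
Heat per unit area: q = C ΔT = 2.11×10^8 × 4.293 = 9.07×10^8 J/m².
Total heat: Q = q × A = 9.07×10^8 × (9.784×10^5 × 10⁶ m²) = 8.87×10^20 J.

8.87×10^20 J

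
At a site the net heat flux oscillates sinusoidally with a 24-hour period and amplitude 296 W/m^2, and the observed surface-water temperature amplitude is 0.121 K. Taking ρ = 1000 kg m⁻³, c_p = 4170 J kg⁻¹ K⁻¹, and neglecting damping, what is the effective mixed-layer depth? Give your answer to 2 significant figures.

8.1 m

ω = 2π / 86400 s = 7.27×10^-5 s⁻¹.
Required C = F₀ / (A ω) = 296 / (0.121 × 7.27×10^-5) = 3.36×10^7 J/(m²·K).
D = C / (ρ c_p) = 3.36×10^7 / (1000 × 4170) = 8.07 m.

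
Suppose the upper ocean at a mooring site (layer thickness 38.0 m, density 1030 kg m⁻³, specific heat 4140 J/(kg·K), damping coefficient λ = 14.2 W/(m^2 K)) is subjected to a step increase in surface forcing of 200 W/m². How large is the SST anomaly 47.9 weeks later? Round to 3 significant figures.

13.0 K

Areal heat capacity C = ρ c_p D = 1030 × 4140 × 38.0 = 1.62×10^8 J m⁻² K⁻¹.
τ = C / λ = 1.62×10^8 / 14.2 = 1.14×10^7 s.
Equilibrium anomaly ΔT_eq = F / λ = 200 / 14.2 = 14.1 K.
t = 47.9 weeks = 2.90×10^7 s, so t/τ = 2.54.
ΔT(t) = ΔT_eq (1 − e^(−t/τ)) = 14.1 × (1 − e^−2.54) = 13.0 K.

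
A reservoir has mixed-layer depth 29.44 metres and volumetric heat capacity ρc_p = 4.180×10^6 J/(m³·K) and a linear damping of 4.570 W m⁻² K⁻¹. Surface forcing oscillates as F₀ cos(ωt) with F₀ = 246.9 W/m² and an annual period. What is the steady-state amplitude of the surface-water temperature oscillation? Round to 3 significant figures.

9.90 K

Areal heat capacity C = ρc_p × D = 4.180×10^6 × 29.44 = 1.23×10^8 J/(m^2 K).
Angular frequency ω = 2π / T = 2π / 3.15×10^7 s = 1.99×10^-7 s⁻¹.
√((Cω)² + λ²) = √((24.5)² + 4.570²) = 24.9 W/(m²·K).
Amplitude A = F₀ / √((Cω)²+λ²) = 246.9 / 24.9 = 9.90 K.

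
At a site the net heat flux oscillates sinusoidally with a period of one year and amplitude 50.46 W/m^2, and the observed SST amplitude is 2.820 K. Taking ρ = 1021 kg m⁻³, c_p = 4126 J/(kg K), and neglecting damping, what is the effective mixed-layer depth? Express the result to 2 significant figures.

21 m

ω = 2π / 3.15×10^7 s = 1.99×10^-7 s⁻¹.
Required C = F₀ / (A ω) = 50.46 / (2.820 × 1.99×10^-7) = 8.98×10^7 J/(m²·K).
D = C / (ρ c_p) = 8.98×10^7 / (1021 × 4126) = 21.3 m.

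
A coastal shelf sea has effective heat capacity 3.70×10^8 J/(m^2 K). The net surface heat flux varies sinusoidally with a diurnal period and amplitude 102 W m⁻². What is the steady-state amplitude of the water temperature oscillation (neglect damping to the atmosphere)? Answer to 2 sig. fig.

Areal heat capacity C = 3.70×10^8 J/(m^2 K) (given).
Angular frequency ω = 2π / T = 2π / 86400 s = 7.27×10^-5 s⁻¹.
Cω = 3.70×10^8 × 7.27×10^-5 = 26900 W/(m²·K).
Amplitude A = F₀ / (Cω) = 102 / 26900 = 0.00379 K.

0.0038 K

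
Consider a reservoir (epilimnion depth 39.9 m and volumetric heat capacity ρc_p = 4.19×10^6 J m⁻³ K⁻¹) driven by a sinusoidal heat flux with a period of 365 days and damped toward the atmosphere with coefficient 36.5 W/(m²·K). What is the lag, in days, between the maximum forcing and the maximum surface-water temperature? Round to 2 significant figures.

Areal heat capacity C = ρc_p × D = 4.19×10^6 × 39.9 = 1.67×10^8 J m⁻² K⁻¹.
ω = 2π / 3.15×10^7 s = 1.99×10^-7 s⁻¹.
Phase lag φ = arctan(Cω/λ) = arctan(33.3/36.5) = 0.740 rad.
Time lag = φ / ω = 0.740 / 1.99×10^-7 = 3.71×10^6 s = 43.0 days.

43 days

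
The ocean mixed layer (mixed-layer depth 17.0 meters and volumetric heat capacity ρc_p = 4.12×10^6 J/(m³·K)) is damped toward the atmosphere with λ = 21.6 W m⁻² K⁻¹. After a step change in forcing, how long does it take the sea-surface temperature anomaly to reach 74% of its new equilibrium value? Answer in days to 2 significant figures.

Areal heat capacity C = ρc_p × D = 4.12×10^6 × 17.0 = 7.00×10^7 J m⁻² K⁻¹.
τ = C / λ = 7.00×10^7 / 21.6 = 3.24×10^6 s.
Fraction reached: 1 − e^(−t/τ) = 0.74 ⇒ t = −τ ln(1 − 0.74) = τ × 1.35.
t = 4.37×10^6 s = 50.6 days.

51 days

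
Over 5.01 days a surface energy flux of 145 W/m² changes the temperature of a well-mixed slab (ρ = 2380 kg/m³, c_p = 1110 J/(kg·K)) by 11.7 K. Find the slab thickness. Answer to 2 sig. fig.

2.0 m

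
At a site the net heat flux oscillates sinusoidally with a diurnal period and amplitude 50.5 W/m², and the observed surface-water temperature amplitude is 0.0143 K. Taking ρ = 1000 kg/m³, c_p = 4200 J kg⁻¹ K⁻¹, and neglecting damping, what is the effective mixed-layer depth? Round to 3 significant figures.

11.6 m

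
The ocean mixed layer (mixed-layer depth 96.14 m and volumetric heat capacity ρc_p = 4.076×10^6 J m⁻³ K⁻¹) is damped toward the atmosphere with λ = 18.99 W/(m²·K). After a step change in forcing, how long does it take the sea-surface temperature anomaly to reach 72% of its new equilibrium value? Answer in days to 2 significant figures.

300 days

Areal heat capacity C = ρc_p × D = 4.076×10^6 × 96.14 = 3.92×10^8 J/(m²·K).
τ = C / λ = 3.92×10^8 / 18.99 = 2.06×10^7 s.
Fraction reached: 1 − e^(−t/τ) = 0.72 ⇒ t = −τ ln(1 − 0.72) = τ × 1.27.
t = 2.63×10^7 s = 304 days.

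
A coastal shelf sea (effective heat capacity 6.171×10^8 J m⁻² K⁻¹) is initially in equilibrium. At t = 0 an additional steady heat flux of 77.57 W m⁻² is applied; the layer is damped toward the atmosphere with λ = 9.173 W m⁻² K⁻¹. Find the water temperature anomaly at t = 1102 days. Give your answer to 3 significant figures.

6.40 K

Areal heat capacity C = 6.171×10^8 J m⁻² K⁻¹ (given).
τ = C / λ = 6.17×10^8 / 9.173 = 6.73×10^7 s.
Equilibrium anomaly ΔT_eq = F / λ = 77.57 / 9.173 = 8.46 K.
t = 1102 days = 9.52×10^7 s, so t/τ = 1.42.
ΔT(t) = ΔT_eq (1 − e^(−t/τ)) = 8.46 × (1 − e^−1.42) = 6.40 K.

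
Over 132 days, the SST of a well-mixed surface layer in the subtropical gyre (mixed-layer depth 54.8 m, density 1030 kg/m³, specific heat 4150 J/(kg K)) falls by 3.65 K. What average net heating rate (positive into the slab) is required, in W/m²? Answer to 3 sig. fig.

-75.0

Areal heat capacity C = ρ c_p D = 1030 × 4150 × 54.8 = 2.34×10^8 J/(m^2 K).
Required heat per unit area: Q = C ΔT = 2.34×10^8 × -3.65 = -8.55×10^8 J/m².
Flux F = Q / Δt = -8.55×10^8 / 1.14×10^7 s = -75.0 W/m².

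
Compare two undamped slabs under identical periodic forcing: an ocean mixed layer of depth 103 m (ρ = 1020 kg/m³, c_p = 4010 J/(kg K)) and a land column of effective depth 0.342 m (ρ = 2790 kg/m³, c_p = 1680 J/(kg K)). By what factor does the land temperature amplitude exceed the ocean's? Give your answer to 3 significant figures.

263

C_ocean = 1020 × 4010 × 103 = 4.21×10^8 J/(m²·K).
C_land = 2790 × 1680 × 0.342 = 1.60×10^6 J/(m²·K).
Undamped amplitude ∝ 1/C, so A_land/A_ocean = C_ocean/C_land = 263.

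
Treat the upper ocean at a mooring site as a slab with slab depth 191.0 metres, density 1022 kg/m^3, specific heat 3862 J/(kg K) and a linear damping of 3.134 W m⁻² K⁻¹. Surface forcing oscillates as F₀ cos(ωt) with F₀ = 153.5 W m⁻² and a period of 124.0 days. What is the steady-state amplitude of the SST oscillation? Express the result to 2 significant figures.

Areal heat capacity C = ρ c_p D = 1022 × 3862 × 191.0 = 7.54×10^8 J m⁻² K⁻¹.
Angular frequency ω = 2π / T = 2π / 1.07×10^7 s = 5.86×10^-7 s⁻¹.
√((Cω)² + λ²) = √((442)² + 3.134²) = 442 W/(m²·K).
Amplitude A = F₀ / √((Cω)²+λ²) = 153.5 / 442 = 0.347 K.

0.35 K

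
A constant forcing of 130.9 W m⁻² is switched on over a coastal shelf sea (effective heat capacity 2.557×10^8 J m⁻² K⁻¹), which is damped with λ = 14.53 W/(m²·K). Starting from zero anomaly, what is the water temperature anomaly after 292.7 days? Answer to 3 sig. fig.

Areal heat capacity C = 2.557×10^8 J m⁻² K⁻¹ (given).
τ = C / λ = 2.56×10^8 / 14.53 = 1.76×10^7 s.
Equilibrium anomaly ΔT_eq = F / λ = 130.9 / 14.53 = 9.01 K.
t = 292.7 days = 2.53×10^7 s, so t/τ = 1.44.
ΔT(t) = ΔT_eq (1 − e^(−t/τ)) = 9.01 × (1 − e^−1.44) = 6.87 K.

6.87 K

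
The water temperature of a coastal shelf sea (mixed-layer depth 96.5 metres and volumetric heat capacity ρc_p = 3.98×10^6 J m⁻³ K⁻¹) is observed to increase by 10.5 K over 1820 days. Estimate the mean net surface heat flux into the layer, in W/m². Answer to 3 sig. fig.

Areal heat capacity C = ρc_p × D = 3.98×10^6 × 96.5 = 3.84×10^8 J/(m^2 K).
Required heat per unit area: Q = C ΔT = 3.84×10^8 × 10.5 = 4.03×10^9 J/m².
Flux F = Q / Δt = 4.03×10^9 / 1.57×10^8 s = 25.6 W/m².

25.6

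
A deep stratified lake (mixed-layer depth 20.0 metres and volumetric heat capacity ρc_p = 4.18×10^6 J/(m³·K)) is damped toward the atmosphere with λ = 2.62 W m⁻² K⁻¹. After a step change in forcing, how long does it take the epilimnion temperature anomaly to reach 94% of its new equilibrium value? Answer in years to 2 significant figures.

2.8 years

Areal heat capacity C = ρc_p × D = 4.18×10^6 × 20.0 = 8.36×10^7 J/(m²·K).
τ = C / λ = 8.36×10^7 / 2.62 = 3.19×10^7 s.
Fraction reached: 1 − e^(−t/τ) = 0.94 ⇒ t = −τ ln(1 − 0.94) = τ × 2.81.
t = 8.98×10^7 s = 2.84 years.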